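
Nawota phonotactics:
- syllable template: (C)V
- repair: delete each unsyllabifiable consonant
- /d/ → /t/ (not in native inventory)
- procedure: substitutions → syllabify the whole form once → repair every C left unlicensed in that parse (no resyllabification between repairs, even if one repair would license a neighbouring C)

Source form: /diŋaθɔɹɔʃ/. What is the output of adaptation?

Substitution: /d/ → /t/, giving /tiŋaθɔɹɔʃ/.
Under (C)V, the unsyllabifiable consonants are /ʃ/ (no codas are permitted; onsets are limited to one consonant).
Each unlicensed consonant is deleted: /ʃ/.

tiŋaθɔɹɔ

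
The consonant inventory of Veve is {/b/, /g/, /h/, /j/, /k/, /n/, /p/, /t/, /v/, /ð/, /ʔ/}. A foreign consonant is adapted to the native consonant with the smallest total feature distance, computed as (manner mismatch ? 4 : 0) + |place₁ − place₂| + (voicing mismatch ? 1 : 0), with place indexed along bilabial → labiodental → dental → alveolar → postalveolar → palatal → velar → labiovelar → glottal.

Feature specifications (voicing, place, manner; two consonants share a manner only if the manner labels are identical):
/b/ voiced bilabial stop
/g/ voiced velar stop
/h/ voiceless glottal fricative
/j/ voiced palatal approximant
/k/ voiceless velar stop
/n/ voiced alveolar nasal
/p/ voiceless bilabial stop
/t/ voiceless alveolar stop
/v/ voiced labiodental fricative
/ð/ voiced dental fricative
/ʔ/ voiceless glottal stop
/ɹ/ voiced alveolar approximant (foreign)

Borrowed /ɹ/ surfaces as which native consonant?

j

/j/ is closest: same manner (approximant), place distance 2 (alveolar→palatal), same voicing; total 2. Next closest is /n/ at distance 4.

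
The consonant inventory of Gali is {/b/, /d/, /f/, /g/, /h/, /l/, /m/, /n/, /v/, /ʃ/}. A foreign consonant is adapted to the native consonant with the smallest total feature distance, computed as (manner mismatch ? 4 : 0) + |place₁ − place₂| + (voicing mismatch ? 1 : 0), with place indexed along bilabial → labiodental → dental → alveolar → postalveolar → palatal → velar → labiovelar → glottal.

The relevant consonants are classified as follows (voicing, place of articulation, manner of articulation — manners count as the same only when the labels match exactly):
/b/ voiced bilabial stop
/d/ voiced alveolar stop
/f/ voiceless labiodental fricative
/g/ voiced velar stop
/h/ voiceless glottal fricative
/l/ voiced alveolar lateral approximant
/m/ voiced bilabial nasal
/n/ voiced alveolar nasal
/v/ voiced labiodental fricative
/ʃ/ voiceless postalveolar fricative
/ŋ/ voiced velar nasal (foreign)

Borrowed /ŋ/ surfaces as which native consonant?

n

/n/ is closest: same manner (nasal), place distance 3 (velar→alveolar), same voicing; total 3. Next closest is /g/ at distance 4.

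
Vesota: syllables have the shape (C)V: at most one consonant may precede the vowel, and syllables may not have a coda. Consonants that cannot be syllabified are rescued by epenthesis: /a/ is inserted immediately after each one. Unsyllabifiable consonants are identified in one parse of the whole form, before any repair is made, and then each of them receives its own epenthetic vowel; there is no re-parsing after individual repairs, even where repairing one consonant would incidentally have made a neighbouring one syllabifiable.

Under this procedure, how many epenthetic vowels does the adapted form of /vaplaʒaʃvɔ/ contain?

2

The unsyllabifiable consonants are /p/, /ʃ/; each receives one epenthetic vowel.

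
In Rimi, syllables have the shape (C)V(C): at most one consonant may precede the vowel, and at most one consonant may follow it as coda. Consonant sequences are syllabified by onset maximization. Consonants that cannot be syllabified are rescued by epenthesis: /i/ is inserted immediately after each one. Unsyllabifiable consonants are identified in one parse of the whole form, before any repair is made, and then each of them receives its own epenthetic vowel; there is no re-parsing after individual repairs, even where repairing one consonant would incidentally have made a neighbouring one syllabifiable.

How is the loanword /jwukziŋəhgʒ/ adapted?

jiwukziŋəhgiʒi

Syllabifying with onset maximization leaves /j/, /g/, /ʒ/ stranded (at most one coda consonant is licensed; onsets are limited to one consonant).
Each unlicensed consonant becomes the onset of a new syllable: /j/ → /ji/, /g/ → /gi/, /ʒ/ → /ʒi/.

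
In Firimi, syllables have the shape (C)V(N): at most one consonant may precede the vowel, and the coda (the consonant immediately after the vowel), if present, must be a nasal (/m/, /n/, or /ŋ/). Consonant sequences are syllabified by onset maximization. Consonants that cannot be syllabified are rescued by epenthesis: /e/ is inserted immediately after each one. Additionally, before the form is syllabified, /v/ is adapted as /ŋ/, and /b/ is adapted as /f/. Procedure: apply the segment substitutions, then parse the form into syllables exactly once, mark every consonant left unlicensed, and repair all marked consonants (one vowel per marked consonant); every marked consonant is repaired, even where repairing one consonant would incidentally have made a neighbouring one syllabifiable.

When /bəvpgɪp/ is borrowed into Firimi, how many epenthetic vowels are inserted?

After substitution the input is /fəŋpgɪp/.
The unsyllabifiable consonants are /p/, /p/; each receives one epenthetic vowel.

2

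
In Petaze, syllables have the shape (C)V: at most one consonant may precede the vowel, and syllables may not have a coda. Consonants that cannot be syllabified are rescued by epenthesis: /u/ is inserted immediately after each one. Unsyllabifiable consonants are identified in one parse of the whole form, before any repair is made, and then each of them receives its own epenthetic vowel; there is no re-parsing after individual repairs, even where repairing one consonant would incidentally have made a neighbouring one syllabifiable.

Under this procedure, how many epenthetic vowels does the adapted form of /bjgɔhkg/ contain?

The unsyllabifiable consonants are /b/, /j/, /h/, /k/, /g/; each receives one epenthetic vowel.

5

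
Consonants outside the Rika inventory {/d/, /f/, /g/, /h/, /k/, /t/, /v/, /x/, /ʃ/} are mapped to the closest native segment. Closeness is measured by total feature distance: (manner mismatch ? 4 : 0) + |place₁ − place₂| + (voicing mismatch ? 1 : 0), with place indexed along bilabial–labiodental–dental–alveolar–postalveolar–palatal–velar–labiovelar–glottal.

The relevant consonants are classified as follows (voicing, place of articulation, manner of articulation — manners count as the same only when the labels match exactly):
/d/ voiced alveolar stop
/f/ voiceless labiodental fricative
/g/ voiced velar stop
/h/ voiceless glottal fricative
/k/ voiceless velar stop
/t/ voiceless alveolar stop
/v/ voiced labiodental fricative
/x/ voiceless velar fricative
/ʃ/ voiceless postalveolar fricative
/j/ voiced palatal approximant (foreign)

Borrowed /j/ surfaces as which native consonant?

/g/ is closest: manner differs (approximant→stop, +4), place distance 1 (palatal→velar), same voicing; total 5. Next closest is /d/ at distance 6.

g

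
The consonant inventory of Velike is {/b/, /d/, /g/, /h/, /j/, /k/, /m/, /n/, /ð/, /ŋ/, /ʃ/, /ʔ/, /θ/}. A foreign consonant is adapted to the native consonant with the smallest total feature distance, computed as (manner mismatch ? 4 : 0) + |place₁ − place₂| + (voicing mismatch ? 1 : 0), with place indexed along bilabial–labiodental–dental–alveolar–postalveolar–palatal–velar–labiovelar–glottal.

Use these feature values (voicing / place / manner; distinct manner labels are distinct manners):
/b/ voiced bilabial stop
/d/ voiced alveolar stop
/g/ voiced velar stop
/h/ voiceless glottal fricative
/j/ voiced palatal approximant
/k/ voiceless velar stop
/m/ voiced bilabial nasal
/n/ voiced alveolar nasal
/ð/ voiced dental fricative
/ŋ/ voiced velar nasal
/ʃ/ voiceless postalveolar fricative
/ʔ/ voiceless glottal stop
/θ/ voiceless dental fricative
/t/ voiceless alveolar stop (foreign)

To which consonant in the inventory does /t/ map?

d

/d/ is closest: same manner (stop), place distance 0 (alveolar→alveolar), voicing differs (+1); total 1. Next closest is /k/ at distance 3.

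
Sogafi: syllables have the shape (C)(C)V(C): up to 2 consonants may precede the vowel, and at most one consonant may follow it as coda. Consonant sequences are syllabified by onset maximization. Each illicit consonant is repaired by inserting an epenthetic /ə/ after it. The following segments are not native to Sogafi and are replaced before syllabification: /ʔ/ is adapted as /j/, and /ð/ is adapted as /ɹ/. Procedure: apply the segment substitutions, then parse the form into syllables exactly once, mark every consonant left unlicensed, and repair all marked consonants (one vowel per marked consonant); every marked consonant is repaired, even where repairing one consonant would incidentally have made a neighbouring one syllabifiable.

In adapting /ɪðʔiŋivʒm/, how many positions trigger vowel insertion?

After substitution the input is /ɪɹjiŋivʒm/.
The unsyllabifiable consonants are /ʒ/, /m/; each receives one epenthetic vowel.

2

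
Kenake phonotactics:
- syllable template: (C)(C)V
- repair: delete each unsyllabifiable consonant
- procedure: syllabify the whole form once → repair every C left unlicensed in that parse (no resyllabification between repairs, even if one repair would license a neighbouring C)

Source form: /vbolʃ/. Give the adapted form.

The consonants /l/, /ʃ/ cannot be parsed into a legal (C)(C)V syllable (no codas are permitted; onsets may contain at most 2 consonants).
Deleting the stranded consonants removes /l/, /ʃ/.

vbo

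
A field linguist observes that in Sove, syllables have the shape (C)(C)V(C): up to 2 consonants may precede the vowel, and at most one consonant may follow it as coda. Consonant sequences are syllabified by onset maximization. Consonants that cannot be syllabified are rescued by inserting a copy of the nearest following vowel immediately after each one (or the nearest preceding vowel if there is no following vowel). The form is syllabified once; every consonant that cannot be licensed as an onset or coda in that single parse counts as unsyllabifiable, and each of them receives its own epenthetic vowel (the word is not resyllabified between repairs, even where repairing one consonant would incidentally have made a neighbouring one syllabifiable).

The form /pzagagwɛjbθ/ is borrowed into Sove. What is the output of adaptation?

pzagagwɛjbɛθɛ

Under (C)(C)V(C), the unsyllabifiable consonants are /b/, /θ/ (at most one coda consonant is licensed; onsets may contain at most 2 consonants).
Epenthesis after each stranded consonant: /b/ → /bɛ/, /θ/ → /θɛ/.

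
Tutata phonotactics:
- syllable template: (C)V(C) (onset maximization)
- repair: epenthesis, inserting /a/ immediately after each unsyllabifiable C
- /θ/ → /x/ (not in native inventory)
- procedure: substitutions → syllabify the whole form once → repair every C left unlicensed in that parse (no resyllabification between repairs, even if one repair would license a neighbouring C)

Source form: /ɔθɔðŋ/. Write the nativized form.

Substitution: /θ/ → /x/, giving /ɔxɔðŋ/.
Syllabifying with onset maximization leaves /ŋ/ stranded (at most one coda consonant is licensed; onsets are limited to one consonant).
Epenthesis after each stranded consonant: /ŋ/ → /ŋa/.

ɔxɔðŋa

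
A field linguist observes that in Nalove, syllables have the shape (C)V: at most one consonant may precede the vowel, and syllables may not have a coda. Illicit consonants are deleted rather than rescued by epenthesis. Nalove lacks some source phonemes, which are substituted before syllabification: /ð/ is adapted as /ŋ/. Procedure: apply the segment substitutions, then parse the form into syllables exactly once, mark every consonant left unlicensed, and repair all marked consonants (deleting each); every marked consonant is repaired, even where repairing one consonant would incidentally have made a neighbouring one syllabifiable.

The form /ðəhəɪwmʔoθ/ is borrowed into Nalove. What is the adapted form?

Substitution: /ð/ → /ŋ/, giving /ŋəhəɪwmʔoθ/.
Under (C)V, the unsyllabifiable consonants are /w/, /m/, /θ/ (no codas are permitted; onsets are limited to one consonant).
Deletion applies to /w/, /m/, /θ/.

ŋəhəɪʔo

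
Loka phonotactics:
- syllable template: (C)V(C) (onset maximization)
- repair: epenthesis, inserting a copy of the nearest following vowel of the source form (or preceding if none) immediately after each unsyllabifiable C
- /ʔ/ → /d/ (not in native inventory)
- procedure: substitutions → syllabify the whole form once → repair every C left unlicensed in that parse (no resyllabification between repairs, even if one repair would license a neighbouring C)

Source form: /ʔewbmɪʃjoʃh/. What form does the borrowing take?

dewbɪmɪʃjoʃho

Substitution: /ʔ/ → /d/, giving /dewbmɪʃjoʃh/.
Under (C)V(C), the unsyllabifiable consonants are /b/, /h/ (at most one coda consonant is licensed; onsets are limited to one consonant).
Each unlicensed consonant becomes the onset of a new syllable: /b/ → /bɪ/, /h/ → /ho/.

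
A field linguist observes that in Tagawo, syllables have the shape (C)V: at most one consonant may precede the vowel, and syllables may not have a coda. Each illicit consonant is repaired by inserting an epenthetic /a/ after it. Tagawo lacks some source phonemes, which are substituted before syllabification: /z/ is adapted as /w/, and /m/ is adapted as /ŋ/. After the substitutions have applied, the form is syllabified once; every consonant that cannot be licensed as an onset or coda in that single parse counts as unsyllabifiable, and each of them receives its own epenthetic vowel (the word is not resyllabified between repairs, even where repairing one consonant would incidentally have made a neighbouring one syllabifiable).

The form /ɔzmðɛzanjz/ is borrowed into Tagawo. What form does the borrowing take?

Substitution: /z/ → /w/, /m/ → /ŋ/, giving /ɔwŋðɛwanjw/.
Under (C)V, the unsyllabifiable consonants are /w/, /ŋ/, /n/, /j/, /w/ (no codas are permitted; onsets are limited to one consonant).
Epenthesis after each stranded consonant: /w/ → /wa/, /ŋ/ → /ŋa/, /n/ → /na/, /j/ → /ja/, /w/ → /wa/.

ɔwaŋaðɛwanajawa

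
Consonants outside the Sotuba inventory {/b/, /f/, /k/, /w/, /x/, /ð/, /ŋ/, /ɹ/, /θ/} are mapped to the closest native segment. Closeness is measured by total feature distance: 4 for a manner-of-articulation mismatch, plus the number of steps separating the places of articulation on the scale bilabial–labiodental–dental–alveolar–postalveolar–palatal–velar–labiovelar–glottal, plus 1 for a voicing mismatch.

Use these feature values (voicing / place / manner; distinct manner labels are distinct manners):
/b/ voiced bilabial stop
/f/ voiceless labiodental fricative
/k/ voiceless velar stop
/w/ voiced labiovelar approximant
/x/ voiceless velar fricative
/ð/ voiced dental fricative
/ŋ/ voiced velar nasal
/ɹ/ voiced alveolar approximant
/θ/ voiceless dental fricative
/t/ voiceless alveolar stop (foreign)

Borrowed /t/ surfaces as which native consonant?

/k/ is closest: same manner (stop), place distance 3 (alveolar→velar), same voicing; total 3. Next closest is /b/ at distance 4.

k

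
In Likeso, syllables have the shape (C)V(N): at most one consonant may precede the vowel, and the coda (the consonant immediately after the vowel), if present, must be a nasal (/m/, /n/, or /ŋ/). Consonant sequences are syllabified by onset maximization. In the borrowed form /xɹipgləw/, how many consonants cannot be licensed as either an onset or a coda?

4

Syllabifying with onset maximization leaves /x/, /p/, /g/, /w/ stranded (only a nasal (/m/, /n/, or /ŋ/) is licensed in coda position; onsets are limited to one consonant).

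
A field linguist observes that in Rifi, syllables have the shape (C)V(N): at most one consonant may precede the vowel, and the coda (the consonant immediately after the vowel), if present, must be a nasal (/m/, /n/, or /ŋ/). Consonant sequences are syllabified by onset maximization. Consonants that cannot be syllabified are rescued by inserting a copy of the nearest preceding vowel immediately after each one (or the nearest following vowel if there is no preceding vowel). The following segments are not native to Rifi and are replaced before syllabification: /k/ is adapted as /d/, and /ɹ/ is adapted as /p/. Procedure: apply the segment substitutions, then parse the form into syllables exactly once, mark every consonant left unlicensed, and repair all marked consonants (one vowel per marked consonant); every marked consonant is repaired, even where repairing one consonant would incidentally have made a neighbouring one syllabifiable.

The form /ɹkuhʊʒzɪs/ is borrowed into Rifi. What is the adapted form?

puduhʊʒʊzɪsɪ

Substitution: /ɹ/ → /p/, /k/ → /d/, giving /pduhʊʒzɪs/.
Under (C)V(N), the unsyllabifiable consonants are /p/, /ʒ/, /s/ (only a nasal (/m/, /n/, or /ŋ/) is licensed in coda position; onsets are limited to one consonant).
Inserting the epenthetic vowel yields /p/ → /pu/, /ʒ/ → /ʒʊ/, /s/ → /sɪ/.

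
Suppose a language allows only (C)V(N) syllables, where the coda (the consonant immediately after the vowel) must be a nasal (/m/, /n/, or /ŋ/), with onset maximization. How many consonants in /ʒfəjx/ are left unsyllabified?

3

The consonants /ʒ/, /j/, /x/ cannot be parsed into a legal (C)V(N) syllable (only a nasal (/m/, /n/, or /ŋ/) is licensed in coda position; onsets are limited to one consonant).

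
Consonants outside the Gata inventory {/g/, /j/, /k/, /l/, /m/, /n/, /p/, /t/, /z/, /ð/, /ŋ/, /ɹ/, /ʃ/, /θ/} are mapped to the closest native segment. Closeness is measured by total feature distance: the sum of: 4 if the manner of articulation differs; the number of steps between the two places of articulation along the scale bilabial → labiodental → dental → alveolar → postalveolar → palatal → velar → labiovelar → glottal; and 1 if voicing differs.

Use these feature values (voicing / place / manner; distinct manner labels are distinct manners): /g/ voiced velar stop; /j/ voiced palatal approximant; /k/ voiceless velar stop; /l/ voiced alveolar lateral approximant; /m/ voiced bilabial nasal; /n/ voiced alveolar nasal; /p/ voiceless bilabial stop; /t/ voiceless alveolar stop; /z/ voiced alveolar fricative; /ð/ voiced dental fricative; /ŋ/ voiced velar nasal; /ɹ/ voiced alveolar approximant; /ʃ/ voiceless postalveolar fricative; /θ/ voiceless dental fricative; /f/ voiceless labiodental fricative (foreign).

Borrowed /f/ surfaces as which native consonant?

/θ/ is closest: same manner (fricative), place distance 1 (labiodental→dental), same voicing; total 1. Next closest is /ð/ at distance 2.

θ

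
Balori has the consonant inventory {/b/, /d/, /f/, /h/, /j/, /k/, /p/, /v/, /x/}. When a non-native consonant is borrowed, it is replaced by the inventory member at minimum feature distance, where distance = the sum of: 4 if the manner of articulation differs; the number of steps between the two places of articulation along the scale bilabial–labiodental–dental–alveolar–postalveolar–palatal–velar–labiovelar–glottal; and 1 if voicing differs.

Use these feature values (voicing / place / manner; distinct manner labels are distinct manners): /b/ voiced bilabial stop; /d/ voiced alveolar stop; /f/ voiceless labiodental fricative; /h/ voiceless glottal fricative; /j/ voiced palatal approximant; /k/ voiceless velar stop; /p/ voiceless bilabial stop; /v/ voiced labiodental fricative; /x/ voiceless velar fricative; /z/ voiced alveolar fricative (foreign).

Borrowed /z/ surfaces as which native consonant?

v

/v/ is closest: same manner (fricative), place distance 2 (alveolar→labiodental), same voicing; total 2. Next closest is /f/ at distance 3.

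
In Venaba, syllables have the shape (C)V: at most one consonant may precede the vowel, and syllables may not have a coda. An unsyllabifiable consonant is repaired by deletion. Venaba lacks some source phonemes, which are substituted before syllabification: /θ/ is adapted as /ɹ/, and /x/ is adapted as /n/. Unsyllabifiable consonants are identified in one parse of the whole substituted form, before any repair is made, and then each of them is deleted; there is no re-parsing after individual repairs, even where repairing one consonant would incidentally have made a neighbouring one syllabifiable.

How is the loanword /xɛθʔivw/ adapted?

Substitution: /x/ → /n/, /θ/ → /ɹ/, giving /nɛɹʔivw/.
Syllabifying with onset maximization leaves /ɹ/, /v/, /w/ stranded (no codas are permitted; onsets are limited to one consonant).
Deleting the stranded consonants removes /ɹ/, /v/, /w/.

nɛʔi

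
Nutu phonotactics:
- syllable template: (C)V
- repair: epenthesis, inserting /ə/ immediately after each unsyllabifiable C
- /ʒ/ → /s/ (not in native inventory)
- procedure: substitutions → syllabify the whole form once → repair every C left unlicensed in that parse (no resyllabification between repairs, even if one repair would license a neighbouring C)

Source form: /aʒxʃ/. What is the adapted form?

Substitution: /ʒ/ → /s/, giving /asxʃ/.
The consonants /s/, /x/, /ʃ/ cannot be parsed into a legal (C)V syllable (no codas are permitted; onsets are limited to one consonant).
Each unlicensed consonant becomes the onset of a new syllable: /s/ → /sə/, /x/ → /xə/, /ʃ/ → /ʃə/.

asəxəʃə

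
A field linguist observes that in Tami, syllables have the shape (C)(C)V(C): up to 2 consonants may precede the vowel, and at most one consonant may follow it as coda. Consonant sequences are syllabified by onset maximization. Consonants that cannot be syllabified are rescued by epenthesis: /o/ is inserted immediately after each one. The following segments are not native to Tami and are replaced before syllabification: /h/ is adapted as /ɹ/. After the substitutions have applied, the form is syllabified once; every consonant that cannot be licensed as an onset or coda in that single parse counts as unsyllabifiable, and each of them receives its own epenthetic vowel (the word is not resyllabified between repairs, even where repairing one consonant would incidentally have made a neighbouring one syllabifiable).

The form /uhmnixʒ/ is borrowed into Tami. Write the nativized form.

uɹmnixʒo

Substitution: /h/ → /ɹ/, giving /uɹmnixʒ/.
Syllabifying with onset maximization leaves /ʒ/ stranded (at most one coda consonant is licensed; onsets may contain at most 2 consonants).
Each unlicensed consonant becomes the onset of a new syllable: /ʒ/ → /ʒo/.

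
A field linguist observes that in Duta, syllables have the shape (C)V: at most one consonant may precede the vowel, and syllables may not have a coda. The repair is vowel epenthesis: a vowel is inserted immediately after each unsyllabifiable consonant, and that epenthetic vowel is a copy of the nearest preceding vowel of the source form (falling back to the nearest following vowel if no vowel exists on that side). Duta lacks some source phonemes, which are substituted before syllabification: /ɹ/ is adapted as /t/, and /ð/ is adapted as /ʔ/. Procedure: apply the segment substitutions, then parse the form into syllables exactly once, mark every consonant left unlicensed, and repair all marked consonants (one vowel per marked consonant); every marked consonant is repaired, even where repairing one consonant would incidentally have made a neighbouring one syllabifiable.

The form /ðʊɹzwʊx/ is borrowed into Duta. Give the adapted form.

ʔʊtʊzʊwʊxʊ

Substitution: /ð/ → /ʔ/, /ɹ/ → /t/, giving /ʔʊtzwʊx/.
The consonants /t/, /z/, /x/ cannot be parsed into a legal (C)V syllable (no codas are permitted; onsets are limited to one consonant).
Inserting the epenthetic vowel yields /t/ → /tʊ/, /z/ → /zʊ/, /x/ → /xʊ/.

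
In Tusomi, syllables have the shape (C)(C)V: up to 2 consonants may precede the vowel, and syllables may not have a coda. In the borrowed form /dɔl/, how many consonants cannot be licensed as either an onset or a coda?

1

Under (C)(C)V, the unsyllabifiable consonants are /l/ (no codas are permitted; onsets may contain at most 2 consonants).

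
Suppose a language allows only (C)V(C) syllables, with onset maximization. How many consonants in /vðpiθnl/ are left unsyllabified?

Under (C)V(C), the unsyllabifiable consonants are /v/, /ð/, /n/, /l/ (at most one coda consonant is licensed; onsets are limited to one consonant).

4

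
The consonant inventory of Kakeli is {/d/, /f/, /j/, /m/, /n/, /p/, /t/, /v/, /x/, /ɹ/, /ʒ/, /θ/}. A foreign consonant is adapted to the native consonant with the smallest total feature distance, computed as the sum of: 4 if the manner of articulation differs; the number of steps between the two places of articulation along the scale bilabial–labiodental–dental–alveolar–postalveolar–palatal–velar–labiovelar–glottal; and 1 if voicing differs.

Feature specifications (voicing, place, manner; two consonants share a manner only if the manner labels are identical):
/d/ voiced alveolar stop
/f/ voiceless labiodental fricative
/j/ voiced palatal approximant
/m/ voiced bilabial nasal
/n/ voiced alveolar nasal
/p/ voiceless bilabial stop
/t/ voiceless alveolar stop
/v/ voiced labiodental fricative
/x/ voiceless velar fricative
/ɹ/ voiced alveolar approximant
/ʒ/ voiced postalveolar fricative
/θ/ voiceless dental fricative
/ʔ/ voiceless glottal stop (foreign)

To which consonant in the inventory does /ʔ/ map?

/t/ is closest: same manner (stop), place distance 5 (glottal→alveolar), same voicing; total 5. Next closest is /d/ at distance 6.

t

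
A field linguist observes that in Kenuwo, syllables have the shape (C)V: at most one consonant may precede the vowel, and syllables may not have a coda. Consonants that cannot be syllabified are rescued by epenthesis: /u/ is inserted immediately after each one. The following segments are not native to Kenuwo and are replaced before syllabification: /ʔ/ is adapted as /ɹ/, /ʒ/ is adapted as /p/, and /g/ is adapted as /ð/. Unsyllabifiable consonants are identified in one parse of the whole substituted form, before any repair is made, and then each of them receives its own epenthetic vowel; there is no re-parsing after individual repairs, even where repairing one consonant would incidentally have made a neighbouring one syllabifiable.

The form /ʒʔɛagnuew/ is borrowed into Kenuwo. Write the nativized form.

Substitution: /ʒ/ → /p/, /ʔ/ → /ɹ/, /g/ → /ð/, giving /pɹɛaðnuew/.
The consonants /p/, /ð/, /w/ cannot be parsed into a legal (C)V syllable (no codas are permitted; onsets are limited to one consonant).
Epenthesis after each stranded consonant: /p/ → /pu/, /ð/ → /ðu/, /w/ → /wu/.

puɹɛaðunuewu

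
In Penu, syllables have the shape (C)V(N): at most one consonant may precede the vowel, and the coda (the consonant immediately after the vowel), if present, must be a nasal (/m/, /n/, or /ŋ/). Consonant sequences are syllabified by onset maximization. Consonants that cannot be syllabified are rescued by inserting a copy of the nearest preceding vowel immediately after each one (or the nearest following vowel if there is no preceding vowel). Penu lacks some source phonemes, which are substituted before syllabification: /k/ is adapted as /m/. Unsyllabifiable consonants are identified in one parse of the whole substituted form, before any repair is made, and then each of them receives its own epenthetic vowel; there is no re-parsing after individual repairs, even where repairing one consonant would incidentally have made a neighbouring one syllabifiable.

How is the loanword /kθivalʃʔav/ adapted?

Substitution: /k/ → /m/, giving /mθivalʃʔav/.
Syllabifying with onset maximization leaves /m/, /l/, /ʃ/, /v/ stranded (only a nasal (/m/, /n/, or /ŋ/) is licensed in coda position; onsets are limited to one consonant).
Each unlicensed consonant becomes the onset of a new syllable: /m/ → /mi/, /l/ → /la/, /ʃ/ → /ʃa/, /v/ → /va/.

miθivalaʃaʔava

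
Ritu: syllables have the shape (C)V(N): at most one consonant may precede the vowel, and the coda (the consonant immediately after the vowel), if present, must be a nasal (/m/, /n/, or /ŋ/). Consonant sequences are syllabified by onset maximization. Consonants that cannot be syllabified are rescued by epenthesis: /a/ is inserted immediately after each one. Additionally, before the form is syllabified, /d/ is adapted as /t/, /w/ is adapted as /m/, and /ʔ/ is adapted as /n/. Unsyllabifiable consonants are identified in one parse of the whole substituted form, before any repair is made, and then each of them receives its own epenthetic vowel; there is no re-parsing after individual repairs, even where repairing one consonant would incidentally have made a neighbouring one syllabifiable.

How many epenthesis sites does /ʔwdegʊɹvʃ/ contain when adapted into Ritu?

After substitution the input is /nmtegʊɹvʃ/.
The unsyllabifiable consonants are /n/, /m/, /ɹ/, /v/, /ʃ/; each receives one epenthetic vowel.

5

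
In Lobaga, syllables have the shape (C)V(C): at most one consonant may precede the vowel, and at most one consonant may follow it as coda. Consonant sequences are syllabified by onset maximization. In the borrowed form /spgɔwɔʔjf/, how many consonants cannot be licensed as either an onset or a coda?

The consonants /s/, /p/, /j/, /f/ cannot be parsed into a legal (C)V(C) syllable (at most one coda consonant is licensed; onsets are limited to one consonant).

4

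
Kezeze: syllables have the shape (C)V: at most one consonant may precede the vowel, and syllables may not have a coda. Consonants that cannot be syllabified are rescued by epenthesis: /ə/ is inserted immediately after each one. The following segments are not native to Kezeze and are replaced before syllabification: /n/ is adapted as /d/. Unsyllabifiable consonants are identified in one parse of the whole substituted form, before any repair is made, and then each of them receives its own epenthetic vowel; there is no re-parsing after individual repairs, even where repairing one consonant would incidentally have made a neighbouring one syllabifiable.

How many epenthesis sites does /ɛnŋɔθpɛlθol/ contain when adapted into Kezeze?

4

After substitution the input is /ɛdŋɔθpɛlθol/.
The unsyllabifiable consonants are /d/, /θ/, /l/, /l/; each receives one epenthetic vowel.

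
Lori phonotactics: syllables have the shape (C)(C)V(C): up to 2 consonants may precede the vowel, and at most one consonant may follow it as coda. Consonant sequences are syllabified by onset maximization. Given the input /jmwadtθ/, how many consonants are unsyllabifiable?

The consonants /j/, /t/, /θ/ cannot be parsed into a legal (C)(C)V(C) syllable (at most one coda consonant is licensed; onsets may contain at most 2 consonants).

3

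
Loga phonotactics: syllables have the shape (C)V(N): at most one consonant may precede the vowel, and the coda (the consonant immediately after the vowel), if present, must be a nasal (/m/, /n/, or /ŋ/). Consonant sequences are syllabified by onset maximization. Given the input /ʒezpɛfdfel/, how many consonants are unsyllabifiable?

4

Under (C)V(N), the unsyllabifiable consonants are /z/, /f/, /d/, /l/ (only a nasal (/m/, /n/, or /ŋ/) is licensed in coda position; onsets are limited to one consonant).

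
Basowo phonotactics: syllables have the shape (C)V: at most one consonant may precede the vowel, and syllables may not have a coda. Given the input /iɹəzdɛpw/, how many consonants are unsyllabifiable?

Syllabifying with onset maximization leaves /z/, /p/, /w/ stranded (no codas are permitted; onsets are limited to one consonant).

3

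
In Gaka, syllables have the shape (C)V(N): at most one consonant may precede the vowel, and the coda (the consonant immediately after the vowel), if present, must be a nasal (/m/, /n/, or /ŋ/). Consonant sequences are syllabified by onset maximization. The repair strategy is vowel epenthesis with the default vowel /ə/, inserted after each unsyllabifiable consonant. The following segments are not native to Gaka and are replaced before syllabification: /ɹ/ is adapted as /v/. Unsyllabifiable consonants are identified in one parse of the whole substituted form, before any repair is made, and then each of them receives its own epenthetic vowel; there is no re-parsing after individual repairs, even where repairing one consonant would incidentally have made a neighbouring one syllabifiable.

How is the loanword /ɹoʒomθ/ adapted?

Substitution: /ɹ/ → /v/, giving /voʒomθ/.
The consonants /θ/ cannot be parsed into a legal (C)V(N) syllable (only a nasal (/m/, /n/, or /ŋ/) is licensed in coda position; onsets are limited to one consonant).
Inserting the epenthetic vowel yields /θ/ → /θə/.

voʒomθə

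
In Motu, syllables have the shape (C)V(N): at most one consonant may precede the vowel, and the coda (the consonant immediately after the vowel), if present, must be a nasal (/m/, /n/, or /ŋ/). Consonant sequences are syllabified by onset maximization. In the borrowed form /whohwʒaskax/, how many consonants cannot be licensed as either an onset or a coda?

5

The consonants /w/, /h/, /w/, /s/, /x/ cannot be parsed into a legal (C)V(N) syllable (only a nasal (/m/, /n/, or /ŋ/) is licensed in coda position; onsets are limited to one consonant).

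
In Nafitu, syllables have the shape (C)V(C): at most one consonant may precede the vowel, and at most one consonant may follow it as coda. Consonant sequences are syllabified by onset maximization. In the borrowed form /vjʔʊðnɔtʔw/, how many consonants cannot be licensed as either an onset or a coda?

Syllabifying with onset maximization leaves /v/, /j/, /ʔ/, /w/ stranded (at most one coda consonant is licensed; onsets are limited to one consonant).

4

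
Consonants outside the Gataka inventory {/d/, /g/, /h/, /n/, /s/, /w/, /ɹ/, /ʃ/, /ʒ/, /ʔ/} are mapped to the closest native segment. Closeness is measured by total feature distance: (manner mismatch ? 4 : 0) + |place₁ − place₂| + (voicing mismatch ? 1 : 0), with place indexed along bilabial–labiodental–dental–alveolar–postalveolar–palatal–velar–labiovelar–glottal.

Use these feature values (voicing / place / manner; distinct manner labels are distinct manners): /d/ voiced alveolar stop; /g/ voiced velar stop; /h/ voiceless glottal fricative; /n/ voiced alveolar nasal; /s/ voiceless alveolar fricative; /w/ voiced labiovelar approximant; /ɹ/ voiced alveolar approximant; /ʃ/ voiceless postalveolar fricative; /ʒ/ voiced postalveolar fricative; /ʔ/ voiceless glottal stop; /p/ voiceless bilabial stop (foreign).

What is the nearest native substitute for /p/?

d

/d/ is closest: same manner (stop), place distance 3 (bilabial→alveolar), voicing differs (+1); total 4. Next closest is /g/ at distance 7.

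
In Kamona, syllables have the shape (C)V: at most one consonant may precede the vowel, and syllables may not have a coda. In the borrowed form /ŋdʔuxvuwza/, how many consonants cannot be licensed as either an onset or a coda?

Under (C)V, the unsyllabifiable consonants are /ŋ/, /d/, /x/, /w/ (no codas are permitted; onsets are limited to one consonant).

4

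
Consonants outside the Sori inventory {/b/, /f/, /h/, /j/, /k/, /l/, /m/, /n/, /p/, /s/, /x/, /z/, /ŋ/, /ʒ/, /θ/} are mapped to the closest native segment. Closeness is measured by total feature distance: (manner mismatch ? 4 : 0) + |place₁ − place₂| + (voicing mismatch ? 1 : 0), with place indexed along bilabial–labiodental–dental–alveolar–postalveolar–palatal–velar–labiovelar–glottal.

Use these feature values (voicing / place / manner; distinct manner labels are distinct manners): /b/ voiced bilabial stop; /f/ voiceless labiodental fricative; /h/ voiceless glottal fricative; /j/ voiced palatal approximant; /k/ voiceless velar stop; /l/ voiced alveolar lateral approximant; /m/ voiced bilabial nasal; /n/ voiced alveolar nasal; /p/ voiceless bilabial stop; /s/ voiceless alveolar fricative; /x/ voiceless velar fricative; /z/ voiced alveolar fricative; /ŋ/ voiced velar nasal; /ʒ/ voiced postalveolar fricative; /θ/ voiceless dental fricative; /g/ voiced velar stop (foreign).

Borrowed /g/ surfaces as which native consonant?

/k/ is closest: same manner (stop), place distance 0 (velar→velar), voicing differs (+1); total 1. Next closest is /ŋ/ at distance 4.

k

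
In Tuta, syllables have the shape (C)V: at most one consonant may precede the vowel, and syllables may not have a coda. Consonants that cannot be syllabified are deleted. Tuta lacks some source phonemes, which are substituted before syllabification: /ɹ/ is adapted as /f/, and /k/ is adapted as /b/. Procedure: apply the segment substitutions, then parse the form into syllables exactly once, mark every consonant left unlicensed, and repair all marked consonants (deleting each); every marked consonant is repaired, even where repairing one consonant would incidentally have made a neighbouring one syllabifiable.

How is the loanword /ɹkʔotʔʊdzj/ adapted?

ʔoʔʊ

Substitution: /ɹ/ → /f/, /k/ → /b/, giving /fbʔotʔʊdzj/.
The consonants /f/, /b/, /t/, /d/, /z/, /j/ cannot be parsed into a legal (C)V syllable (no codas are permitted; onsets are limited to one consonant).
Deletion applies to /f/, /b/, /t/, /d/, /z/, /j/.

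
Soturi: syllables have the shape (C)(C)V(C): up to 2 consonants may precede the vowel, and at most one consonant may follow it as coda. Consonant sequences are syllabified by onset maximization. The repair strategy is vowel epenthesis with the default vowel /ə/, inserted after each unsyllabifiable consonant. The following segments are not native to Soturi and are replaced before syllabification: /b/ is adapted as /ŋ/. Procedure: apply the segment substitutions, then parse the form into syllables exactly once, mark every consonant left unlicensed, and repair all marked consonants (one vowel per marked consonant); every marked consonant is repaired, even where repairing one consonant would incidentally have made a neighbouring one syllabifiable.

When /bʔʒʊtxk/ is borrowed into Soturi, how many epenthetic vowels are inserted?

After substitution the input is /ŋʔʒʊtxk/.
The unsyllabifiable consonants are /ŋ/, /x/, /k/; each receives one epenthetic vowel.

3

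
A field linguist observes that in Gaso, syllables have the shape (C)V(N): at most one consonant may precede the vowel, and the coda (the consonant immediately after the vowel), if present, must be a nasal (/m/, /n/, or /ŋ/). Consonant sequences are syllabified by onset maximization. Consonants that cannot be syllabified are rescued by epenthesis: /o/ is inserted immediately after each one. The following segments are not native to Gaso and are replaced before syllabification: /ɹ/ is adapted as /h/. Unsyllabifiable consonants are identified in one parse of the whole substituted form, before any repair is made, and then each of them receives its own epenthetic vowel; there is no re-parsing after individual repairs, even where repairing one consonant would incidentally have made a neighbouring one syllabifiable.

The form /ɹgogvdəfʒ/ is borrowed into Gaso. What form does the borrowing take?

Substitution: /ɹ/ → /h/, giving /hgogvdəfʒ/.
Syllabifying with onset maximization leaves /h/, /g/, /v/, /f/, /ʒ/ stranded (only a nasal (/m/, /n/, or /ŋ/) is licensed in coda position; onsets are limited to one consonant).
Epenthesis after each stranded consonant: /h/ → /ho/, /g/ → /go/, /v/ → /vo/, /f/ → /fo/, /ʒ/ → /ʒo/.

hogogovodəfoʒo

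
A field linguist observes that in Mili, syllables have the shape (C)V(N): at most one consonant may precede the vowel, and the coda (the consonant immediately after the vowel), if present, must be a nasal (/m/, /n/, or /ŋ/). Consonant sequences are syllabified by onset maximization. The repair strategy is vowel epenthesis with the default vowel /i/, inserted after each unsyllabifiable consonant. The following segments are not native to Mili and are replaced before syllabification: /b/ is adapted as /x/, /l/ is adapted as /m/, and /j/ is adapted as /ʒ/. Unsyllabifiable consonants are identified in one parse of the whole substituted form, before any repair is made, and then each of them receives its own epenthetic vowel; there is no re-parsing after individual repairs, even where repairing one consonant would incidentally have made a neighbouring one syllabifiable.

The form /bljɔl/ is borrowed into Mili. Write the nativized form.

Substitution: /b/ → /x/, /l/ → /m/, /j/ → /ʒ/, giving /xmʒɔm/.
Under (C)V(N), the unsyllabifiable consonants are /x/, /m/ (only a nasal (/m/, /n/, or /ŋ/) is licensed in coda position; onsets are limited to one consonant).
Each unlicensed consonant becomes the onset of a new syllable: /x/ → /xi/, /m/ → /mi/.

ximiʒɔm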